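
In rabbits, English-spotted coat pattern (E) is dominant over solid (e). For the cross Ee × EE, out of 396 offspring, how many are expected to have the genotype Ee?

Punnett square for Ee × EE:
Offspring genotypes: 2 EE, 2 Ee
Total offspring: 4
Count with target: 2
Probability: 2/4 = 1/2
Expected count = 1/2 × 396 = 198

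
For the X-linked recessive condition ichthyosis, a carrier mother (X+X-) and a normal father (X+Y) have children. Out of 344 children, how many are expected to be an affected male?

Cross: X+X- × X+Y
Offspring: 1 X+X+, 1 X+Y, 1 X+X-, 1 X-Y
Probability of an affected male: 1/4
Expected count = 1/4 × 344 = 86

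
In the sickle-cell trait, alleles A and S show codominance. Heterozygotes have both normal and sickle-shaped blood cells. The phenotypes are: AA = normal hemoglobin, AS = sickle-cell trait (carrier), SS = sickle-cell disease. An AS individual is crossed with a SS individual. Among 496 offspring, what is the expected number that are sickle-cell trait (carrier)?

Punnett square for AS × SS:
Offspring genotypes: 2 AS, 2 SS
Phenotype counts: 2 sickle-cell trait (carrier), 2 sickle-cell disease
sickle-cell trait (carrier): 2 out of 4 → fraction 1/2
Expected count = 1/2 × 496 = 248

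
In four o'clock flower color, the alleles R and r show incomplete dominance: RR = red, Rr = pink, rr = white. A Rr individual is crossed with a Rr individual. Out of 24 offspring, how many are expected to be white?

Punnett square for Rr × Rr:
Offspring genotypes: 1 RR, 2 Rr, 1 rr
Phenotype counts: 1 red, 2 pink, 1 white
white: 1 out of 4 → fraction 1/4
Expected count = 1/4 × 24 = 6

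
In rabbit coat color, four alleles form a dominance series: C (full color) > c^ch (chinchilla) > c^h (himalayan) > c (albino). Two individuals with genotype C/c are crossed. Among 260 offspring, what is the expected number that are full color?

Cross: C/c × C/c
Allele dominance: C > c^ch > c^h > c
Offspring genotypes: 1 C/C, 2 C/c, 1 c/c
Phenotype counts: 3 full color, 1 albino
full color: 3 out of 4 → fraction 3/4
Expected count = 3/4 × 260 = 195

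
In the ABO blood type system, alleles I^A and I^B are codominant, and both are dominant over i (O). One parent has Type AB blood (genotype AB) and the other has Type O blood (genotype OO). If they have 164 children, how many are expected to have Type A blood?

Cross: AB × OO
Possible offspring genotypes: 2 AO, 2 BO
Blood type counts: 2 Type A, 2 Type B
Probability of Type A: 2/4 = 1/2
Expected count = 1/2 × 164 = 82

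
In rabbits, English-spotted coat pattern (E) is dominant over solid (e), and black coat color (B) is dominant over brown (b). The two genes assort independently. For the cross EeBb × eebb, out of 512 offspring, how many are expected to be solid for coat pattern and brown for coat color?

Dihybrid cross EeBb × eebb — consider each gene separately:
coat pattern: Ee × ee → 2 Ee, 2 ee → 2 E_ : 2 ee (out of 4)
coat color: Bb × bb → 2 Bb, 2 bb → 2 B_ : 2 bb (out of 4)
Looking for: solid (ee) and brown (bb)
P(solid) = 2/4, P(brown) = 2/4
P(both) = 2/4 × 2/4 = 4/16 = 1/4
Expected count = 1/4 × 512 = 128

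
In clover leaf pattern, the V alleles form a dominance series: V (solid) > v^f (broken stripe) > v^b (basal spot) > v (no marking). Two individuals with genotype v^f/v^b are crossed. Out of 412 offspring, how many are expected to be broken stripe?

Cross: v^f/v^b × v^f/v^b
Allele dominance: V > v^f > v^b > v
Offspring genotypes: 1 v^f/v^f, 2 v^f/v^b, 1 v^b/v^b
Phenotype counts: 3 broken stripe, 1 basal spot
broken stripe: 3 out of 4 → fraction 3/4
Expected count = 3/4 × 412 = 309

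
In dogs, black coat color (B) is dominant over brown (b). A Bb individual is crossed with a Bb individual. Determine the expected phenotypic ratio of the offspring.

Punnett square for Bb × Bb:
Offspring genotypes: 1 BB, 2 Bb, 1 bb
black: 3, brown: 1
Ratio: 3:1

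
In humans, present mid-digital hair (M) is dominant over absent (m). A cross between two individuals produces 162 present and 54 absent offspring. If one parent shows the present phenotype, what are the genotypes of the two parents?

Observed offspring: 162 present, 54 absent
The observed ratio simplifies to 3:1. Absent (mm) offspring appear, so each parent must contribute one m allele. The parent stated to show present carries M, so it is Mm. The other parent is then either Mm or mm: Mm × mm would give a 1:1 split, whereas Mm × Mm gives 3:1 — matching the data. So both parents are heterozygous (Mm × Mm).
Parent genotypes: Mm × Mm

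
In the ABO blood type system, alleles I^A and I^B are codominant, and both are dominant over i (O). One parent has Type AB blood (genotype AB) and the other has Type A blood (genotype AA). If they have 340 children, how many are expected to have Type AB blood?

Cross: AB × AA
Possible offspring genotypes: 2 AA, 2 AB
Blood type counts: 2 Type A, 2 Type AB
Probability of Type AB: 2/4 = 1/2
Expected count = 1/2 × 340 = 170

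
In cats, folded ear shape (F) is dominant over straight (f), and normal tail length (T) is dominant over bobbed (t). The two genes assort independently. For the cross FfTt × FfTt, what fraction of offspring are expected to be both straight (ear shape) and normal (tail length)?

Dihybrid cross FfTt × FfTt — consider each gene separately:
ear shape: Ff × Ff → 1 FF, 2 Ff, 1 ff → 3 F_ : 1 ff (out of 4)
tail length: Tt × Tt → 1 TT, 2 Tt, 1 tt → 3 T_ : 1 tt (out of 4)
Looking for: straight (ff) and normal (T_)
P(straight) = 1/4, P(normal) = 3/4
P(both) = 1/4 × 3/4 = 3/16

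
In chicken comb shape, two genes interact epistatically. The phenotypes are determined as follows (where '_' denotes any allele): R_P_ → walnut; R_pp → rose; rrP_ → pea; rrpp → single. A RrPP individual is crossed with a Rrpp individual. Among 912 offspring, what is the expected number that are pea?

Cross: RrPP × Rrpp — consider each gene separately:
R gene: Rr × Rr → 1 RR, 2 Rr, 1 rr → 3 R_ : 1 rr (out of 4)
P gene: PP × pp → 4 Pp → 4 P_ (out of 4)
Genotype classes (out of 4 × 4 = 16): R_P_ = 3×4 = 12; rrP_ = 1×4 = 4
Apply the phenotype rules: R_P_ (12) → walnut; rrP_ (4) → pea
Phenotype counts (out of 16): 12 walnut, 4 pea
pea: 4 out of 16 → fraction 1/4
Expected count = 1/4 × 912 = 228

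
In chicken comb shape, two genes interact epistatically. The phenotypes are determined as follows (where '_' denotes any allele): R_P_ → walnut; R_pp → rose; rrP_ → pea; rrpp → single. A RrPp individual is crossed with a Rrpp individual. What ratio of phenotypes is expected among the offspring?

Cross: RrPp × Rrpp — consider each gene separately:
R gene: Rr × Rr → 1 RR, 2 Rr, 1 rr → 3 R_ : 1 rr (out of 4)
P gene: Pp × pp → 2 Pp, 2 pp → 2 P_ : 2 pp (out of 4)
Genotype classes (out of 4 × 4 = 16): R_P_ = 3×2 = 6; R_pp = 3×2 = 6; rrP_ = 1×2 = 2; rrpp = 1×2 = 2
Apply the phenotype rules: R_P_ (6) → walnut; R_pp (6) → rose; rrP_ (2) → pea; rrpp (2) → single
Phenotype counts (out of 16): 6 walnut, 6 rose, 2 pea, 2 single
Ratio: 3 walnut : 3 rose : 1 pea : 1 single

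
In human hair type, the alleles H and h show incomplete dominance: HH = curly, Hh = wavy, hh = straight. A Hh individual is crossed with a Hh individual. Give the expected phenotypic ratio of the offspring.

Punnett square for Hh × Hh:
Offspring genotypes: 1 HH, 2 Hh, 1 hh
Phenotype counts: 1 curly, 2 wavy, 1 straight
Ratio: 1 curly : 2 wavy : 1 straight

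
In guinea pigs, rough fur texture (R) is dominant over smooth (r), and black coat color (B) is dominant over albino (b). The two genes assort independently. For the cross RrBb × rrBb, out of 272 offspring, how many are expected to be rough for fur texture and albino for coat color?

Dihybrid cross RrBb × rrBb — consider each gene separately:
fur texture: Rr × rr → 2 Rr, 2 rr → 2 R_ : 2 rr (out of 4)
coat color: Bb × Bb → 1 BB, 2 Bb, 1 bb → 3 B_ : 1 bb (out of 4)
Looking for: rough (R_) and albino (bb)
P(rough) = 2/4, P(albino) = 1/4
P(both) = 2/4 × 1/4 = 2/16 = 1/8
Expected count = 1/8 × 272 = 34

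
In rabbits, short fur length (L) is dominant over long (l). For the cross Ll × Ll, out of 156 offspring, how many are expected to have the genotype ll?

Punnett square for Ll × Ll:
Offspring genotypes: 1 LL, 2 Ll, 1 ll
Total offspring: 4
Count with target: 1
Probability: 1/4
Expected count = 1/4 × 156 = 39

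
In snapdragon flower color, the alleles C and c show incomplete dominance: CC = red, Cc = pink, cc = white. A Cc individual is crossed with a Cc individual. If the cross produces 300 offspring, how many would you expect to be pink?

Punnett square for Cc × Cc:
Offspring genotypes: 1 CC, 2 Cc, 1 cc
Phenotype counts: 1 red, 2 pink, 1 white
pink: 2 out of 4 → fraction 1/2
Expected count = 1/2 × 300 = 150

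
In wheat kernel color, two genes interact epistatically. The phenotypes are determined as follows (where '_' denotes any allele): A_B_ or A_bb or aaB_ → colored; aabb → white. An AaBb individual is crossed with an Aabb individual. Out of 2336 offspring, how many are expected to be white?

Cross: AaBb × Aabb — consider each gene separately:
A gene: Aa × Aa → 1 AA, 2 Aa, 1 aa → 3 A_ : 1 aa (out of 4)
B gene: Bb × bb → 2 Bb, 2 bb → 2 B_ : 2 bb (out of 4)
Genotype classes (out of 4 × 4 = 16): A_B_ = 3×2 = 6; A_bb = 3×2 = 6; aaB_ = 1×2 = 2; aabb = 1×2 = 2
Apply the phenotype rules: A_B_ (6) + A_bb (6) + aaB_ (2) → colored; aabb (2) → white
Phenotype counts (out of 16): 14 colored, 2 white
white: 2 out of 16 → fraction 1/8
Expected count = 1/8 × 2336 = 292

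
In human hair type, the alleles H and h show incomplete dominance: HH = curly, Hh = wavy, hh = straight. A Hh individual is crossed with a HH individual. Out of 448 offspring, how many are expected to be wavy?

Punnett square for Hh × HH:
Offspring genotypes: 2 HH, 2 Hh
Phenotype counts: 2 curly, 2 wavy
wavy: 2 out of 4 → fraction 1/2
Expected count = 1/2 × 448 = 224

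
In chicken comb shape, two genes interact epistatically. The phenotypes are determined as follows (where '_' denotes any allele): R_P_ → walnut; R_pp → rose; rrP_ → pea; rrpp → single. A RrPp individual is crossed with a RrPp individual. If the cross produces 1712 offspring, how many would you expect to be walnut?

Cross: RrPp × RrPp — consider each gene separately:
R gene: Rr × Rr → 1 RR, 2 Rr, 1 rr → 3 R_ : 1 rr (out of 4)
P gene: Pp × Pp → 1 PP, 2 Pp, 1 pp → 3 P_ : 1 pp (out of 4)
Genotype classes (out of 4 × 4 = 16): R_P_ = 3×3 = 9; R_pp = 3×1 = 3; rrP_ = 1×3 = 3; rrpp = 1×1 = 1
Apply the phenotype rules: R_P_ (9) → walnut; R_pp (3) → rose; rrP_ (3) → pea; rrpp (1) → single
Phenotype counts (out of 16): 9 walnut, 3 rose, 3 pea, 1 single
walnut: 9 out of 16 → fraction 9/16
Expected count = 9/16 × 1712 = 963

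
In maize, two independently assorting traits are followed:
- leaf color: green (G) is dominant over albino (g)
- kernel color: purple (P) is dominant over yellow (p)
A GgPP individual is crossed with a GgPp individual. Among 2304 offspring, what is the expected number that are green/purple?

Dihybrid cross GgPP × GgPp — consider each gene separately:
leaf color: Gg × Gg → 1 GG, 2 Gg, 1 gg → 3 G_ : 1 gg (out of 4)
kernel color: PP × Pp → 2 PP, 2 Pp → 4 P_ (out of 4)
Combine (counts out of 4 × 4 = 16): green/purple (G_P_) = 3×4 = 12; albino/purple (ggP_) = 1×4 = 4
Phenotype counts (out of 16): 12 green/purple, 4 albino/purple
green/purple: 12 out of 16 → fraction 3/4
Expected count = 3/4 × 2304 = 1728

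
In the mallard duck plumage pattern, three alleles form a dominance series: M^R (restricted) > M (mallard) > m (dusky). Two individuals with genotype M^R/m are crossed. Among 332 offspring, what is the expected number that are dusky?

Cross: M^R/m × M^R/m
Allele dominance: M^R > M > m
Offspring genotypes: 1 M^R/M^R, 2 M^R/m, 1 m/m
Phenotype counts: 3 restricted, 1 dusky
dusky: 1 out of 4 → fraction 1/4
Expected count = 1/4 × 332 = 83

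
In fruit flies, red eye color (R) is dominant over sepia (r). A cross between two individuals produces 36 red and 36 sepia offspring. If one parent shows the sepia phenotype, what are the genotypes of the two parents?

Observed offspring: 36 red, 36 sepia
The observed ratio simplifies to 1:1. One parent shows sepia, so its genotype must be rr. A 1:1 offspring split requires the other parent to be heterozygous (Rr).
Parent genotypes: rr × Rr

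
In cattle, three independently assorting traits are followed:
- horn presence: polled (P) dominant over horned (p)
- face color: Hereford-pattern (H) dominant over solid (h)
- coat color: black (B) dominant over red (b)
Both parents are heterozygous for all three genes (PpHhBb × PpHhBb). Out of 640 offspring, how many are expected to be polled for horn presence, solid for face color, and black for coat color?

Trihybrid cross: PpHhBb × PpHhBb
Each trait segregates independently with a 3:1 phenotypic ratio, so each gene contributes 3/4 (dominant) or 1/4 (recessive).
Target: polled (horn presence), solid (face color), black (coat color)
Probability = product of independent per-trait probabilities
= 3/4 × 1/4 × 3/4 = 9/64
Expected count = 9/64 × 640 = 90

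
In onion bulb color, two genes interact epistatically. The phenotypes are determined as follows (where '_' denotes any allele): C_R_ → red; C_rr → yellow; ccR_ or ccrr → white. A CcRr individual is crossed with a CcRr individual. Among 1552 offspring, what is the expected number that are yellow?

Cross: CcRr × CcRr — consider each gene separately:
C gene: Cc × Cc → 1 CC, 2 Cc, 1 cc → 3 C_ : 1 cc (out of 4)
R gene: Rr × Rr → 1 RR, 2 Rr, 1 rr → 3 R_ : 1 rr (out of 4)
Genotype classes (out of 4 × 4 = 16): C_R_ = 3×3 = 9; C_rr = 3×1 = 3; ccR_ = 1×3 = 3; ccrr = 1×1 = 1
Apply the phenotype rules: C_R_ (9) → red; C_rr (3) → yellow; ccR_ (3) + ccrr (1) → white
Phenotype counts (out of 16): 9 red, 3 yellow, 4 white
yellow: 3 out of 16 → fraction 3/16
Expected count = 3/16 × 1552 = 291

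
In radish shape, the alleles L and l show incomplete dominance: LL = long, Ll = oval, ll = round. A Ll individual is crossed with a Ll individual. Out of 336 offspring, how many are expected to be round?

Punnett square for Ll × Ll:
Offspring genotypes: 1 LL, 2 Ll, 1 ll
Phenotype counts: 1 long, 2 oval, 1 round
round: 1 out of 4 → fraction 1/4
Expected count = 1/4 × 336 = 84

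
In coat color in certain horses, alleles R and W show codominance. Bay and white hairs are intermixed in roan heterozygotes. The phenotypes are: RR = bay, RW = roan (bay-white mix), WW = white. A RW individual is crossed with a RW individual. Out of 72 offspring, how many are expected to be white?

Punnett square for RW × RW:
Offspring genotypes: 1 RR, 2 RW, 1 WW
Phenotype counts: 1 bay, 2 roan (bay-white mix), 1 white
white: 1 out of 4 → fraction 1/4
Expected count = 1/4 × 72 = 18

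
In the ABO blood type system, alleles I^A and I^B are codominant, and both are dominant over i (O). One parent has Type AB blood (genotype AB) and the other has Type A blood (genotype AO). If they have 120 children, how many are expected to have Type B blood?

Cross: AB × AO
Possible offspring genotypes: 1 AA, 1 AO, 1 AB, 1 BO
Blood type counts: 2 Type A, 1 Type AB, 1 Type B
Probability of Type B: 1/4
Expected count = 1/4 × 120 = 30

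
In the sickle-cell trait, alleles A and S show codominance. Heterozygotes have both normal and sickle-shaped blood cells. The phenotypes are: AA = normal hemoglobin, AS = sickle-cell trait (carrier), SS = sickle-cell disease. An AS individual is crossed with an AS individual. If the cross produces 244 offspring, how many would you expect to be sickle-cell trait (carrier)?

Punnett square for AS × AS:
Offspring genotypes: 1 AA, 2 AS, 1 SS
Phenotype counts: 1 normal hemoglobin, 2 sickle-cell trait (carrier), 1 sickle-cell disease
sickle-cell trait (carrier): 2 out of 4 → fraction 1/2
Expected count = 1/2 × 244 = 122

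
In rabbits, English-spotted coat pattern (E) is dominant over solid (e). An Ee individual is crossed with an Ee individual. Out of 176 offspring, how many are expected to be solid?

Punnett square for Ee × Ee:
Offspring genotypes: 1 EE, 2 Ee, 1 ee
English-spotted: 3, solid: 1
solid: 1 out of 4 → fraction 1/4
Expected count = 1/4 × 176 = 44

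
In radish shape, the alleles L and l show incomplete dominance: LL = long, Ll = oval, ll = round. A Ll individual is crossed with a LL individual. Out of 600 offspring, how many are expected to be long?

Punnett square for Ll × LL:
Offspring genotypes: 2 LL, 2 Ll
Phenotype counts: 2 long, 2 oval
long: 2 out of 4 → fraction 1/2
Expected count = 1/2 × 600 = 300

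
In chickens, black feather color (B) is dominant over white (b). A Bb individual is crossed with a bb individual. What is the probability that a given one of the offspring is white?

Punnett square for Bb × bb:
Offspring genotypes: 2 Bb, 2 bb
black: 2, white: 2
white: 2 out of 4
Probability: 2/4 = 1/2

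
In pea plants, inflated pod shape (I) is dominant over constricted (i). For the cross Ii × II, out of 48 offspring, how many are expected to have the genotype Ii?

Punnett square for Ii × II:
Offspring genotypes: 2 II, 2 Ii
Total offspring: 4
Count with target: 2
Probability: 2/4 = 1/2
Expected count = 1/2 × 48 = 24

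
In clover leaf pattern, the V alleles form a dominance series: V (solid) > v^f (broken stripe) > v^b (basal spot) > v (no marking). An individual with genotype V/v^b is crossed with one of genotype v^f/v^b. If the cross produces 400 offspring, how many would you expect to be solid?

Cross: V/v^b × v^f/v^b
Allele dominance: V > v^f > v^b > v
Offspring genotypes: 1 V/v^f, 1 V/v^b, 1 v^f/v^b, 1 v^b/v^b
Phenotype counts: 2 solid, 1 broken stripe, 1 basal spot
solid: 2 out of 4 → fraction 1/2
Expected count = 1/2 × 400 = 200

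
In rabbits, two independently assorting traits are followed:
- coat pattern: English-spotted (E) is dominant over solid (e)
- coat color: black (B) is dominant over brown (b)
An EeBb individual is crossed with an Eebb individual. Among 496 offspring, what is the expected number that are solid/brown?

Dihybrid cross EeBb × Eebb — consider each gene separately:
coat pattern: Ee × Ee → 1 EE, 2 Ee, 1 ee → 3 E_ : 1 ee (out of 4)
coat color: Bb × bb → 2 Bb, 2 bb → 2 B_ : 2 bb (out of 4)
Combine (counts out of 4 × 4 = 16): English-spotted/black (E_B_) = 3×2 = 6; English-spotted/brown (E_bb) = 3×2 = 6; solid/black (eeB_) = 1×2 = 2; solid/brown (eebb) = 1×2 = 2
Phenotype counts (out of 16): 6 English-spotted/black, 6 English-spotted/brown, 2 solid/black, 2 solid/brown
solid/brown: 2 out of 16 → fraction 1/8
Expected count = 1/8 × 496 = 62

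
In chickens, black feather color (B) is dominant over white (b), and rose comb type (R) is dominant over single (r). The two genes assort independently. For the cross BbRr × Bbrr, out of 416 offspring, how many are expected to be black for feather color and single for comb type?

Dihybrid cross BbRr × Bbrr — consider each gene separately:
feather color: Bb × Bb → 1 BB, 2 Bb, 1 bb → 3 B_ : 1 bb (out of 4)
comb type: Rr × rr → 2 Rr, 2 rr → 2 R_ : 2 rr (out of 4)
Looking for: black (B_) and single (rr)
P(black) = 3/4, P(single) = 2/4
P(both) = 3/4 × 2/4 = 6/16 = 3/8
Expected count = 3/8 × 416 = 156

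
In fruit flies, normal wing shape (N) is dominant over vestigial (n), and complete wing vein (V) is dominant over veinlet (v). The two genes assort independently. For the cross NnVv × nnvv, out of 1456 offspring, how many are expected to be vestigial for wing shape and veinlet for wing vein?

Dihybrid cross NnVv × nnvv — consider each gene separately:
wing shape: Nn × nn → 2 Nn, 2 nn → 2 N_ : 2 nn (out of 4)
wing vein: Vv × vv → 2 Vv, 2 vv → 2 V_ : 2 vv (out of 4)
Looking for: vestigial (nn) and veinlet (vv)
P(vestigial) = 2/4, P(veinlet) = 2/4
P(both) = 2/4 × 2/4 = 4/16 = 1/4
Expected count = 1/4 × 1456 = 364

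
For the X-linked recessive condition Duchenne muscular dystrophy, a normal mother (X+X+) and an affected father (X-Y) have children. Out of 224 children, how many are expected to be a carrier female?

Cross: X+X+ × X-Y
Offspring: 2 X+X-, 2 X+Y
Probability of a carrier female: 2/4 = 1/2
Expected count = 1/2 × 224 = 112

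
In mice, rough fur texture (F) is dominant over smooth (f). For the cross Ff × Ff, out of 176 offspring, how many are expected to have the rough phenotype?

Punnett square for Ff × Ff:
Offspring genotypes: 1 FF, 2 Ff, 1 ff
Total offspring: 4
Count with target: 3
Probability: 3/4
Expected count = 3/4 × 176 = 132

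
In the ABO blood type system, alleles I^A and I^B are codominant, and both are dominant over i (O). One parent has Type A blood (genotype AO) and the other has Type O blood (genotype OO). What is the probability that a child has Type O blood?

Cross: AO × OO
Possible offspring genotypes: 2 AO, 2 OO
Blood type counts: 2 Type A, 2 Type O
Probability of Type O: 2/4 = 1/2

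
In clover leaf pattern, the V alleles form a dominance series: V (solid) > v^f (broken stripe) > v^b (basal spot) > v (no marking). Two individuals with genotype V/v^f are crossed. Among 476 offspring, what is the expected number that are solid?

Cross: V/v^f × V/v^f
Allele dominance: V > v^f > v^b > v
Offspring genotypes: 1 V/V, 2 V/v^f, 1 v^f/v^f
Phenotype counts: 3 solid, 1 broken stripe
solid: 3 out of 4 → fraction 3/4
Expected count = 3/4 × 476 = 357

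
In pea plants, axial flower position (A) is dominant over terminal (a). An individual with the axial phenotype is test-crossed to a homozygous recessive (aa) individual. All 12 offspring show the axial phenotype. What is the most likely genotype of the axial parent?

Test cross: ? × aa
All offspring are axial.
If the unknown parent were heterozygous (Aa), about half of 12 offspring would be terminal; none are. The unknown parent is most likely homozygous dominant (AA).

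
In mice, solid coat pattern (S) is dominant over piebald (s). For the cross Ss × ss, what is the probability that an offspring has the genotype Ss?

Punnett square for Ss × ss:
Offspring genotypes: 2 Ss, 2 ss
Total offspring: 4
Count with target: 2
Probability: 2/4 = 1/2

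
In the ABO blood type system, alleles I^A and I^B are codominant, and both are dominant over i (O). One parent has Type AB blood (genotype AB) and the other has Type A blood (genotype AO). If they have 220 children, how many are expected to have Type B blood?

Cross: AB × AO
Possible offspring genotypes: 1 AA, 1 AO, 1 AB, 1 BO
Blood type counts: 2 Type A, 1 Type AB, 1 Type B
Probability of Type B: 1/4
Expected count = 1/4 × 220 = 55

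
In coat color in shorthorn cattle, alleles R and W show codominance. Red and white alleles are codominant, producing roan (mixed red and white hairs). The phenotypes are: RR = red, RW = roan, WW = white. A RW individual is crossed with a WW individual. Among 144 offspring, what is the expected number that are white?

Punnett square for RW × WW:
Offspring genotypes: 2 RW, 2 WW
Phenotype counts: 2 roan, 2 white
white: 2 out of 4 → fraction 1/2
Expected count = 1/2 × 144 = 72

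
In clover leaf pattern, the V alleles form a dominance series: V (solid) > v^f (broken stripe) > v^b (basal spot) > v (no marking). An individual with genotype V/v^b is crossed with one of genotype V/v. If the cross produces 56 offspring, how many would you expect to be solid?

Cross: V/v^b × V/v
Allele dominance: V > v^f > v^b > v
Offspring genotypes: 1 V/V, 1 V/v, 1 V/v^b, 1 v^b/v
Phenotype counts: 3 solid, 1 basal spot
solid: 3 out of 4 → fraction 3/4
Expected count = 3/4 × 56 = 42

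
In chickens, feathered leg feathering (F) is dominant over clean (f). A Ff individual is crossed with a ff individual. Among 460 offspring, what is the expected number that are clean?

Punnett square for Ff × ff:
Offspring genotypes: 2 Ff, 2 ff
feathered: 2, clean: 2
clean: 2 out of 4 → fraction 1/2
Expected count = 1/2 × 460 = 230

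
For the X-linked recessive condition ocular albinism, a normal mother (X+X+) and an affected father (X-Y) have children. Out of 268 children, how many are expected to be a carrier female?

Cross: X+X+ × X-Y
Offspring: 2 X+X-, 2 X+Y
Probability of a carrier female: 2/4 = 1/2
Expected count = 1/2 × 268 = 134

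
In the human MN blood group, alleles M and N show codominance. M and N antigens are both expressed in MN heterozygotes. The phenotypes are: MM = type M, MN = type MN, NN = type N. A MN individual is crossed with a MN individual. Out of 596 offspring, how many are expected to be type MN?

Punnett square for MN × MN:
Offspring genotypes: 1 MM, 2 MN, 1 NN
Phenotype counts: 1 type M, 2 type MN, 1 type N
type MN: 2 out of 4 → fraction 1/2
Expected count = 1/2 × 596 = 298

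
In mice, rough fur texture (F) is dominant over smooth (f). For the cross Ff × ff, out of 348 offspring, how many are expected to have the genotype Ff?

Punnett square for Ff × ff:
Offspring genotypes: 2 Ff, 2 ff
Total offspring: 4
Count with target: 2
Probability: 2/4 = 1/2
Expected count = 1/2 × 348 = 174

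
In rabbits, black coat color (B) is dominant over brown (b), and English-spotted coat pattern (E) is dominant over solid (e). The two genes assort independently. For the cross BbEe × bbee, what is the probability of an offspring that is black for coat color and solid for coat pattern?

Dihybrid cross BbEe × bbee — consider each gene separately:
coat color: Bb × bb → 2 Bb, 2 bb → 2 B_ : 2 bb (out of 4)
coat pattern: Ee × ee → 2 Ee, 2 ee → 2 E_ : 2 ee (out of 4)
Looking for: black (B_) and solid (ee)
P(black) = 2/4, P(solid) = 2/4
P(both) = 2/4 × 2/4 = 4/16 = 1/4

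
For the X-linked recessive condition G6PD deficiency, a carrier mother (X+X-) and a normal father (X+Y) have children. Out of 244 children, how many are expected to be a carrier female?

Cross: X+X- × X+Y
Offspring: 1 X+X+, 1 X+Y, 1 X+X-, 1 X-Y
Probability of a carrier female: 1/4
Expected count = 1/4 × 244 = 61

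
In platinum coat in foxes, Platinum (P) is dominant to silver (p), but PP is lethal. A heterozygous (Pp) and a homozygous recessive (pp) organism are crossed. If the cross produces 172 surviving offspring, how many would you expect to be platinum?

Cross: Pp × pp
Punnett square offspring (before lethality): 2 Pp, 2 pp
No PP offspring are produced in this cross.
platinum: 2 out of 4 → fraction 1/2
Expected count = 1/2 × 172 = 86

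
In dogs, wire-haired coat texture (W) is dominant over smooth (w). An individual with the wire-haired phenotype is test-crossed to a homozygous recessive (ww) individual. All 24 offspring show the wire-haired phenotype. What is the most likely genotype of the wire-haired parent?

Test cross: ? × ww
All offspring are wire-haired.
If the unknown parent were heterozygous (Ww), about half of 24 offspring would be smooth; none are. The unknown parent is most likely homozygous dominant (WW).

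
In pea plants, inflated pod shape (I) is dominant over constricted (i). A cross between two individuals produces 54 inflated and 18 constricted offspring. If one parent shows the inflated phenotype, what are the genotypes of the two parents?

Observed offspring: 54 inflated, 18 constricted
The observed ratio simplifies to 3:1. Constricted (ii) offspring appear, so each parent must contribute one i allele. The parent stated to show inflated carries I, so it is Ii. The other parent is then either Ii or ii: Ii × ii would give a 1:1 split, whereas Ii × Ii gives 3:1 — matching the data. So both parents are heterozygous (Ii × Ii).
Parent genotypes: Ii × Ii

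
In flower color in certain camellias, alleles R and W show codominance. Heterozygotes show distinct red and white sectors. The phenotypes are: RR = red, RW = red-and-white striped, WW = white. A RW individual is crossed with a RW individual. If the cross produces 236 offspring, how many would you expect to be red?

Punnett square for RW × RW:
Offspring genotypes: 1 RR, 2 RW, 1 WW
Phenotype counts: 1 red, 2 red-and-white striped, 1 white
red: 1 out of 4 → fraction 1/4
Expected count = 1/4 × 236 = 59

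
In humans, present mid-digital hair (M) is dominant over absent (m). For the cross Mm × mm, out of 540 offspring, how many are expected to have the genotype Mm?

Punnett square for Mm × mm:
Offspring genotypes: 2 Mm, 2 mm
Total offspring: 4
Count with target: 2
Probability: 2/4 = 1/2
Expected count = 1/2 × 540 = 270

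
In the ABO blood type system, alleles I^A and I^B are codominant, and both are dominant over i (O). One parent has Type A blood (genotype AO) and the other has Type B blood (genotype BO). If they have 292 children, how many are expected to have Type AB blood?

Cross: AO × BO
Possible offspring genotypes: 1 AB, 1 AO, 1 BO, 1 OO
Blood type counts: 1 Type AB, 1 Type A, 1 Type B, 1 Type O
Probability of Type AB: 1/4
Expected count = 1/4 × 292 = 73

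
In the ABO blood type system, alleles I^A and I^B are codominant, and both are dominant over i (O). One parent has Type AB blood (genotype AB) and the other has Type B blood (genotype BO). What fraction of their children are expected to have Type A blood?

Cross: AB × BO
Possible offspring genotypes: 1 AB, 1 AO, 1 BB, 1 BO
Blood type counts: 1 Type AB, 1 Type A, 2 Type B
Probability of Type A: 1/4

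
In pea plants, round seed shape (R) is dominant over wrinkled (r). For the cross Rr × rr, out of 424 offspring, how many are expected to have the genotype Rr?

Punnett square for Rr × rr:
Offspring genotypes: 2 Rr, 2 rr
Total offspring: 4
Count with target: 2
Probability: 2/4 = 1/2
Expected count = 1/2 × 424 = 212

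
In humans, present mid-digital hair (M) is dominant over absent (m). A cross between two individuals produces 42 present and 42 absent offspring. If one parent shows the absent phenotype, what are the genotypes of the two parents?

Observed offspring: 42 present, 42 absent
The observed ratio simplifies to 1:1. One parent shows absent, so its genotype must be mm. A 1:1 offspring split requires the other parent to be heterozygous (Mm).
Parent genotypes: mm × Mm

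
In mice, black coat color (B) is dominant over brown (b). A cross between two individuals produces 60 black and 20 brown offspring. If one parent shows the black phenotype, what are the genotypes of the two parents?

Observed offspring: 60 black, 20 brown
The observed ratio simplifies to 3:1. Brown (bb) offspring appear, so each parent must contribute one b allele. The parent stated to show black carries B, so it is Bb. The other parent is then either Bb or bb: Bb × bb would give a 1:1 split, whereas Bb × Bb gives 3:1 — matching the data. So both parents are heterozygous (Bb × Bb).
Parent genotypes: Bb × Bb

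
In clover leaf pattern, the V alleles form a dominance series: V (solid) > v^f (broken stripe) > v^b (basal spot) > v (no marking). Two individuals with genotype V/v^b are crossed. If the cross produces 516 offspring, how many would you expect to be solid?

Cross: V/v^b × V/v^b
Allele dominance: V > v^f > v^b > v
Offspring genotypes: 1 V/V, 2 V/v^b, 1 v^b/v^b
Phenotype counts: 3 solid, 1 basal spot
solid: 3 out of 4 → fraction 3/4
Expected count = 3/4 × 516 = 387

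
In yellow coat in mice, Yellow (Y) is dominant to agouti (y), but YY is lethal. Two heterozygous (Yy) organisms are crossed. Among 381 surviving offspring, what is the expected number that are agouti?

Cross: Yy × Yy
Punnett square offspring (before lethality): 1 YY, 2 Yy, 1 yy
The YY genotype is lethal (embryos die); surviving offspring: 2 Yy, 1 yy
agouti: 1 out of 3 → fraction 1/3
Expected count = 1/3 × 381 = 127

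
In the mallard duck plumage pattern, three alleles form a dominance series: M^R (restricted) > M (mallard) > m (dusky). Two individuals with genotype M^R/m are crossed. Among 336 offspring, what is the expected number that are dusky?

Cross: M^R/m × M^R/m
Allele dominance: M^R > M > m
Offspring genotypes: 1 M^R/M^R, 2 M^R/m, 1 m/m
Phenotype counts: 3 restricted, 1 dusky
dusky: 1 out of 4 → fraction 1/4
Expected count = 1/4 × 336 = 84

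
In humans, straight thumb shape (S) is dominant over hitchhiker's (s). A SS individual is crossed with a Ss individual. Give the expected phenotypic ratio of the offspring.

Punnett square for SS × Ss:
Offspring genotypes: 2 SS, 2 Ss
straight: 4, hitchhiker's: 0
Ratio: all straight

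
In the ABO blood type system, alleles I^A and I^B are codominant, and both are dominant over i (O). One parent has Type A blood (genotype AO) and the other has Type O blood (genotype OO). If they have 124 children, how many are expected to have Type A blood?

Cross: AO × OO
Possible offspring genotypes: 2 AO, 2 OO
Blood type counts: 2 Type A, 2 Type O
Probability of Type A: 2/4 = 1/2
Expected count = 1/2 × 124 = 62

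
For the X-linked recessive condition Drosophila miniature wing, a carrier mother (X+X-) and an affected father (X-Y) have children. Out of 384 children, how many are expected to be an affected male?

Cross: X+X- × X-Y
Offspring: 1 X+X-, 1 X+Y, 1 X-X-, 1 X-Y
Probability of an affected male: 1/4
Expected count = 1/4 × 384 = 96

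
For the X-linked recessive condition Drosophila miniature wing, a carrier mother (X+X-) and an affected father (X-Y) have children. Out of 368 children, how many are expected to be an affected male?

Cross: X+X- × X-Y
Offspring: 1 X+X-, 1 X+Y, 1 X-X-, 1 X-Y
Probability of an affected male: 1/4
Expected count = 1/4 × 368 = 92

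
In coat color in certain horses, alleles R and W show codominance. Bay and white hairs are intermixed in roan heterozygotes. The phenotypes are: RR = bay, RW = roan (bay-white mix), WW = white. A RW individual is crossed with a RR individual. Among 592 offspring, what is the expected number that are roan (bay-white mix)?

Punnett square for RW × RR:
Offspring genotypes: 2 RR, 2 RW
Phenotype counts: 2 bay, 2 roan (bay-white mix)
roan (bay-white mix): 2 out of 4 → fraction 1/2
Expected count = 1/2 × 592 = 296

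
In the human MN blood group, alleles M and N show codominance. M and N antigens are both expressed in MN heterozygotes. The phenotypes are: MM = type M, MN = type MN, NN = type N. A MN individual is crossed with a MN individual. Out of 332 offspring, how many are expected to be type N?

Punnett square for MN × MN:
Offspring genotypes: 1 MM, 2 MN, 1 NN
Phenotype counts: 1 type M, 2 type MN, 1 type N
type N: 1 out of 4 → fraction 1/4
Expected count = 1/4 × 332 = 83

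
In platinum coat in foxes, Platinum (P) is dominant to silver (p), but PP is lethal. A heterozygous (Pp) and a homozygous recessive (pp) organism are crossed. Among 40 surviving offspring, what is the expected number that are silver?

Cross: Pp × pp
Punnett square offspring (before lethality): 2 Pp, 2 pp
No PP offspring are produced in this cross.
silver: 2 out of 4 → fraction 1/2
Expected count = 1/2 × 40 = 20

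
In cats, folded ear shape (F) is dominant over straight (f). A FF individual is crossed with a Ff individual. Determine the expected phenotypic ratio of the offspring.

Punnett square for FF × Ff:
Offspring genotypes: 2 FF, 2 Ff
folded: 4, straight: 0
Ratio: all folded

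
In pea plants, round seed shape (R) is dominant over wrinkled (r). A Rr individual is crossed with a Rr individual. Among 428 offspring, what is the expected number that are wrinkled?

Punnett square for Rr × Rr:
Offspring genotypes: 1 RR, 2 Rr, 1 rr
round: 3, wrinkled: 1
wrinkled: 1 out of 4 → fraction 1/4
Expected count = 1/4 × 428 = 107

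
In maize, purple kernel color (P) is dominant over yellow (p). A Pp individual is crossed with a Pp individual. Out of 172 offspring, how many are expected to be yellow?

Punnett square for Pp × Pp:
Offspring genotypes: 1 PP, 2 Pp, 1 pp
purple: 3, yellow: 1
yellow: 1 out of 4 → fraction 1/4
Expected count = 1/4 × 172 = 43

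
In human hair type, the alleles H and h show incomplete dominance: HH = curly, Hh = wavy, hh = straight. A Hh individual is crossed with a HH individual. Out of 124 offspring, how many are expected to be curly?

Punnett square for Hh × HH:
Offspring genotypes: 2 HH, 2 Hh
Phenotype counts: 2 curly, 2 wavy
curly: 2 out of 4 → fraction 1/2
Expected count = 1/2 × 124 = 62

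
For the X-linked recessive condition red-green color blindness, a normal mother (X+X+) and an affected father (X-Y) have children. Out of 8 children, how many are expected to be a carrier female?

Cross: X+X+ × X-Y
Offspring: 2 X+X-, 2 X+Y
Probability of a carrier female: 2/4 = 1/2
Expected count = 1/2 × 8 = 4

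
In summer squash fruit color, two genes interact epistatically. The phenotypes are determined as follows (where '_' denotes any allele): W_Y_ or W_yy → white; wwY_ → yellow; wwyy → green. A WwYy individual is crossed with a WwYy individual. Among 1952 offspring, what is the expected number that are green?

Cross: WwYy × WwYy — consider each gene separately:
W gene: Ww × Ww → 1 WW, 2 Ww, 1 ww → 3 W_ : 1 ww (out of 4)
Y gene: Yy × Yy → 1 YY, 2 Yy, 1 yy → 3 Y_ : 1 yy (out of 4)
Genotype classes (out of 4 × 4 = 16): W_Y_ = 3×3 = 9; W_yy = 3×1 = 3; wwY_ = 1×3 = 3; wwyy = 1×1 = 1
Apply the phenotype rules: W_Y_ (9) + W_yy (3) → white; wwY_ (3) → yellow; wwyy (1) → green
Phenotype counts (out of 16): 12 white, 3 yellow, 1 green
green: 1 out of 16 → fraction 1/16
Expected count = 1/16 × 1952 = 122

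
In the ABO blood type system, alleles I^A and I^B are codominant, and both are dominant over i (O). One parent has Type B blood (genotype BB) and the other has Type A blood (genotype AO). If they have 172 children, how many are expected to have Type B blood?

Cross: BB × AO
Possible offspring genotypes: 2 AB, 2 BO
Blood type counts: 2 Type AB, 2 Type B
Probability of Type B: 2/4 = 1/2
Expected count = 1/2 × 172 = 86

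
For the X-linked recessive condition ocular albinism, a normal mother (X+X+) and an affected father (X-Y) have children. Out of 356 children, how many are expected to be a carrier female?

Cross: X+X+ × X-Y
Offspring: 2 X+X-, 2 X+Y
Probability of a carrier female: 2/4 = 1/2
Expected count = 1/2 × 356 = 178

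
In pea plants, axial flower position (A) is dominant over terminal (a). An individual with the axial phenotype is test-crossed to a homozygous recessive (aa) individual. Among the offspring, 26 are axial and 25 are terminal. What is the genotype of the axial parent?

Test cross: ? × aa
Offspring: 26 axial, 25 terminal — approximately 1:1.
A 1:1 ratio in a test cross indicates the unknown parent is heterozygous (Aa).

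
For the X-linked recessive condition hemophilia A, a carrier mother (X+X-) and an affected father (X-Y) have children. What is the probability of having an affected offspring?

Cross: X+X- × X-Y
Offspring: 1 X+X-, 1 X+Y, 1 X-X-, 1 X-Y
Probability of an affected offspring: 2/4 = 1/2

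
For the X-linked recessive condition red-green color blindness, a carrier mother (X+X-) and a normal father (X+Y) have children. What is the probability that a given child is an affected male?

Cross: X+X- × X+Y
Offspring: 1 X+X+, 1 X+Y, 1 X+X-, 1 X-Y
Probability of an affected male: 1/4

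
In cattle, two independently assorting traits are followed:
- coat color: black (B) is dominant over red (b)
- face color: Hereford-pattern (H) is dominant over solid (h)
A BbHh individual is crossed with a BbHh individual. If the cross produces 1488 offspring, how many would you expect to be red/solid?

Dihybrid cross BbHh × BbHh — consider each gene separately:
coat color: Bb × Bb → 1 BB, 2 Bb, 1 bb → 3 B_ : 1 bb (out of 4)
face color: Hh × Hh → 1 HH, 2 Hh, 1 hh → 3 H_ : 1 hh (out of 4)
Combine (counts out of 4 × 4 = 16): black/Hereford-pattern (B_H_) = 3×3 = 9; black/solid (B_hh) = 3×1 = 3; red/Hereford-pattern (bbH_) = 1×3 = 3; red/solid (bbhh) = 1×1 = 1
Phenotype counts (out of 16): 9 black/Hereford-pattern, 3 black/solid, 3 red/Hereford-pattern, 1 red/solid
red/solid: 1 out of 16 → fraction 1/16
Expected count = 1/16 × 1488 = 93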